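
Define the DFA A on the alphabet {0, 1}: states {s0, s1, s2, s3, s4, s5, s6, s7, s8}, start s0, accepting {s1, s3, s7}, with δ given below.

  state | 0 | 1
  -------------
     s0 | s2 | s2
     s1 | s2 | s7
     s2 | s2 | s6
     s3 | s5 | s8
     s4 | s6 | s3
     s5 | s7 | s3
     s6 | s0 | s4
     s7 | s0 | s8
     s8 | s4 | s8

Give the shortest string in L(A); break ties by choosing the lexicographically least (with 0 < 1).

0111

A breadth-first search from s0 reaches an accepting state first via the path s0 → s2 → s6 → s4 → s3 on input 0111.
No string of length < 4 is accepted (BFS exhausts all shorter strings without reaching an accepting state), and 0111 is the lexicographically least accepting string of length 4.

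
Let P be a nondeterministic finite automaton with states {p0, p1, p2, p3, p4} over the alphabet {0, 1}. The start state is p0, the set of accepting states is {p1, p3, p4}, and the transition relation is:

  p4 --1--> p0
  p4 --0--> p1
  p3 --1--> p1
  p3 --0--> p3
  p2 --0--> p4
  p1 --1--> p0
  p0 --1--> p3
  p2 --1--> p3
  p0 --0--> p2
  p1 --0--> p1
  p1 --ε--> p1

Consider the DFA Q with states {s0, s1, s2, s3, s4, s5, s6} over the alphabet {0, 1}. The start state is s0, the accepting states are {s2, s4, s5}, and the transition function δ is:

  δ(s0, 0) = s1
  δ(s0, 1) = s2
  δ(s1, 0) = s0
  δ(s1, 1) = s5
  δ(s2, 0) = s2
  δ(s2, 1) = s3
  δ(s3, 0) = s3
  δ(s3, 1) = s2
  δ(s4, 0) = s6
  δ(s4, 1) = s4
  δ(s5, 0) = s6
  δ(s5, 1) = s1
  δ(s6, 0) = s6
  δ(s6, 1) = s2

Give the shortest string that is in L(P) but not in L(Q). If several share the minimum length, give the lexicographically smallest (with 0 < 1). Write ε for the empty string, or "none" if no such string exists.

The string 00 is accepted by P but not by Q.
No shorter string lies in the difference, and 00 is the lexicographically first length-2 string in L(P) \ L(Q).

00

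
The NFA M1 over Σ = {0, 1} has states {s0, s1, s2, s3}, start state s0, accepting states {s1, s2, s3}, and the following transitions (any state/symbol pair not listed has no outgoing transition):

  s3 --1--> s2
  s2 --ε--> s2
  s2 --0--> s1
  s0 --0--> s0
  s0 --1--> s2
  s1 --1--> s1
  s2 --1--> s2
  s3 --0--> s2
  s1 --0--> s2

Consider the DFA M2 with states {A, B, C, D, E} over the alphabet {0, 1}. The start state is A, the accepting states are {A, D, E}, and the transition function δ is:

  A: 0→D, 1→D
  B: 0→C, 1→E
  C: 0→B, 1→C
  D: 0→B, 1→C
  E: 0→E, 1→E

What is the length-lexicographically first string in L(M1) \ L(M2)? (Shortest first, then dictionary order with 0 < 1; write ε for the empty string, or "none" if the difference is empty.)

The string 01 is accepted by M1 but not by M2.
No shorter string lies in the difference, and 01 is the lexicographically first length-2 string in L(M1) \ L(M2).

01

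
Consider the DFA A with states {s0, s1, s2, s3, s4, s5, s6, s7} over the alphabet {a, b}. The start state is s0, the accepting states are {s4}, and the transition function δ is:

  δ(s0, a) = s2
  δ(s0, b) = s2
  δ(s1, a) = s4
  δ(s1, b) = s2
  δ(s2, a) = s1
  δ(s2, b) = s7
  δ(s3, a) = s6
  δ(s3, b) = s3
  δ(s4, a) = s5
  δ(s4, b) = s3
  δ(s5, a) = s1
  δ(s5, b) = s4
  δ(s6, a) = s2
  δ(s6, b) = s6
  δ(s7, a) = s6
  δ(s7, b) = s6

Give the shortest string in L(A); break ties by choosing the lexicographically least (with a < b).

A breadth-first search from s0 reaches an accepting state first via the path s0 → s2 → s1 → s4 on input aaa.
No string of length < 3 is accepted (BFS exhausts all shorter strings without reaching an accepting state), and aaa is the lexicographically least accepting string of length 3.

aaa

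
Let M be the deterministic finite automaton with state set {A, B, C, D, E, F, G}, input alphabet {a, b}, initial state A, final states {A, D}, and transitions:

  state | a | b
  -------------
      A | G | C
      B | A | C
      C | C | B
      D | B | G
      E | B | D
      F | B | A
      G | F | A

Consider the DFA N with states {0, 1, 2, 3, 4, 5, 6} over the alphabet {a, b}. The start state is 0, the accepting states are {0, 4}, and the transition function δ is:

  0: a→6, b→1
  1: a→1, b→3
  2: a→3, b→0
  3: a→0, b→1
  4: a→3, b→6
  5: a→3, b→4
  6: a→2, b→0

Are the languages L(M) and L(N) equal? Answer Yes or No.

Yes

Exploring the product automaton M × N from the start pair (A, 0), following both machines on each input symbol, reaches 5 state pairs: (A, 0), (G, 6), (C, 1), (F, 2), (B, 3).
M accepts in {A, D} and N accepts in {0, 4}. In every reachable pair the two components are either both accepting — (A, 0) — or both non-accepting, so no string is accepted by exactly one of the machines: L(M) \ L(N) and L(N) \ L(M) are both empty.
Hence every string is accepted by M iff it is accepted by N, and the two languages coincide.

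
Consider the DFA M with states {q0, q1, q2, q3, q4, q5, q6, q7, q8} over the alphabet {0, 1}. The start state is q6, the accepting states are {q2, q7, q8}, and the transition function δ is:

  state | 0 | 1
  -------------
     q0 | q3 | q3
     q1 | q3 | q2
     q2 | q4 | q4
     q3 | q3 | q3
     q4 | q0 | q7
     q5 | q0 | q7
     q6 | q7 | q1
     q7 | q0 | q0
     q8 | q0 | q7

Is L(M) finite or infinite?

The useful states (reachable from q6 and able to reach an accepting state) are {q1, q2, q4, q6, q7}.
Restricted to these states the transition graph has no cycle, so every accepting path has bounded length and L is finite.

finite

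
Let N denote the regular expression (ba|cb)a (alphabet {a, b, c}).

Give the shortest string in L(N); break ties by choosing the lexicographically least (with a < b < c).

By inspection of the expression, no string of length less than 3 matches, and baa is the lexicographically first match of length 3.

baa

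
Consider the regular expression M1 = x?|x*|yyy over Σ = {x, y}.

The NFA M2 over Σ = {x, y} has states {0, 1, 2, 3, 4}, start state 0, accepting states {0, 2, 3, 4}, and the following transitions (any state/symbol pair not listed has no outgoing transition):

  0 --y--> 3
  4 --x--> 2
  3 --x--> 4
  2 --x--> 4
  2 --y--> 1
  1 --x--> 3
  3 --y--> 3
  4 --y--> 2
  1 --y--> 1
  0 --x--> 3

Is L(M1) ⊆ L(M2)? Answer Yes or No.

Yes

Converting the expression M1 to a DFA (subset construction, then merging equivalent states) gives the minimal DFA with states {r0, r1, r2, r3, r4, r5}, start state r0, accepting states {r0, r1, r5} and transitions r0: x→r1, y→r2; r1: x→r1, y→r3; r2: x→r3, y→r4; r3: x→r3, y→r3; r4: x→r3, y→r5; r5: x→r3, y→r3.
Exploring the product automaton M1 × M2 from the start pair (r0, 0), following both machines on each input symbol, reaches 11 state pairs: (r0, 0), (r1, 3), (r2, 3), (r1, 4), (r3, 3), (r3, 4), (r4, 3), (r1, 2), (r3, 2), (r5, 3), (r3, 1).
M1 accepts in {r0, r1, r5} and M2 accepts in {0, 2, 3, 4}. The reachable pairs whose M1-component is accepting are (r0, 0), (r1, 3), (r1, 4), (r1, 2), (r5, 3); in each of them the M2-component is accepting too, so the product for L(M1) \ L(M2) (M1-component accepting, M2-component rejecting) has no reachable accepting pair and the difference is empty.
Hence every string in L(M1) is also in L(M2).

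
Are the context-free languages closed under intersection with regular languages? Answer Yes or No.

Yes

Run a PDA for the context-free language and a DFA for the regular one in parallel (product of finite controls, the PDA's stack unchanged, the DFA advancing only on input moves); the product PDA accepts exactly the intersection. (Intersection of two CFLs, by contrast, can fail to be context-free.)
So the context-free languages are closed under intersection with a regular language.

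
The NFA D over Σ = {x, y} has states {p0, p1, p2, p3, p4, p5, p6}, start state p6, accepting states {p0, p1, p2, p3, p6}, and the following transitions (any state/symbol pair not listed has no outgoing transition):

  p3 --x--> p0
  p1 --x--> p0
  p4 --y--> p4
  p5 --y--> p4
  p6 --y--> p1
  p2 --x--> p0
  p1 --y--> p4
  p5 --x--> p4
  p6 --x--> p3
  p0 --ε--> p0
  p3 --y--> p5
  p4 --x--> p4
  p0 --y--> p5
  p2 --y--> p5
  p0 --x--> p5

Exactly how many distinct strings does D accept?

5

The useful subgraph on states {p0, p1, p3, p6} is acyclic, so L(D) is finite; the longest accepting path visits 3 useful states, giving maximum string length 2.
Counting accepting paths from p6 by length: 1 of length 0, 2 of length 1, 2 of length 2. Total 5.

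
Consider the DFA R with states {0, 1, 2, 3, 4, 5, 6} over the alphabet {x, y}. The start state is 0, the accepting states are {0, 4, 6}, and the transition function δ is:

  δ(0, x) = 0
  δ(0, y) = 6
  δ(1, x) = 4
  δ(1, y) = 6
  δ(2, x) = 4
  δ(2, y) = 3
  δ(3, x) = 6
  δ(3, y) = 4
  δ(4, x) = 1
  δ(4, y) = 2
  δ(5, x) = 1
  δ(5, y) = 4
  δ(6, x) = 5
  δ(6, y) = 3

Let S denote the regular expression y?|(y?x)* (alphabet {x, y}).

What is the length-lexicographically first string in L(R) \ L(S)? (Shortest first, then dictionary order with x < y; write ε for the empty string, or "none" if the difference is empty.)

xy

The string xy is accepted by R but not by S.
No shorter string lies in the difference, and xy is the lexicographically first length-2 string in L(R) \ L(S).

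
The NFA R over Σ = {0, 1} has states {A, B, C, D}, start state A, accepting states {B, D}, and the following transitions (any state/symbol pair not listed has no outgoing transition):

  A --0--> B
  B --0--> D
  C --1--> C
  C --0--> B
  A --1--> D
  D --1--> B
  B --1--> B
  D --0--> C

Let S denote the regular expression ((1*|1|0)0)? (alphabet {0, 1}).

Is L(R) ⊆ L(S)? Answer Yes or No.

The string 1 is in L(R) but not in L(S).
So L(R) ⊄ L(S).

No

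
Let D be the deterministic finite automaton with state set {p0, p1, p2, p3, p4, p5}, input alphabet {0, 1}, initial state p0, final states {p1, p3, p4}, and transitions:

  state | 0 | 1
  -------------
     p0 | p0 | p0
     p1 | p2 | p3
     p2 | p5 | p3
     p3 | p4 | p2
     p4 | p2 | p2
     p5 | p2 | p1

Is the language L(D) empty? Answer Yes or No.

Yes

The states reachable from the start state are {p0}.
None of the accepting states {p1, p3, p4} is reachable, so no string is accepted and L(D) = ∅.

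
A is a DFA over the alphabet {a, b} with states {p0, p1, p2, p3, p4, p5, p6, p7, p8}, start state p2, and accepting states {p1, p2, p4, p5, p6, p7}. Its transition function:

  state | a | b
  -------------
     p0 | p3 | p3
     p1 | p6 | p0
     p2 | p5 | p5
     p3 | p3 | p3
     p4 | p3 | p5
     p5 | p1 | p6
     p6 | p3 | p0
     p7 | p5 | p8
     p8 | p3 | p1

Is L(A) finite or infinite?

The useful states (reachable from p2 and able to reach an accepting state) are {p1, p2, p5, p6}.
Restricted to these states the transition graph has no cycle, so every accepting path has bounded length and L is finite.

finite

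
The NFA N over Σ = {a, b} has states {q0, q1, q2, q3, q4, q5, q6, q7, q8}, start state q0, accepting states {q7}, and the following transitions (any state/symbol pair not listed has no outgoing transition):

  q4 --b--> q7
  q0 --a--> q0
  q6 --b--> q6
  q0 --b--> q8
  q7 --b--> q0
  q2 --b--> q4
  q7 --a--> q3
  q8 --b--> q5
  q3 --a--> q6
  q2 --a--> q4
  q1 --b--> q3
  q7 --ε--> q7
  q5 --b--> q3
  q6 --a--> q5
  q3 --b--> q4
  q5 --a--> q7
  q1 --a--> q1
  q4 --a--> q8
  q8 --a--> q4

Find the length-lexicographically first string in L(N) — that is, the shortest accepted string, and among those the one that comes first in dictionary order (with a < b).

A breadth-first search from q0 reaches an accepting state first via the path q0 → q8 → q4 → q7 on input bab.
No string of length < 3 is accepted (BFS exhausts all shorter strings without reaching an accepting state), and bab is the lexicographically least accepting string of length 3.

bab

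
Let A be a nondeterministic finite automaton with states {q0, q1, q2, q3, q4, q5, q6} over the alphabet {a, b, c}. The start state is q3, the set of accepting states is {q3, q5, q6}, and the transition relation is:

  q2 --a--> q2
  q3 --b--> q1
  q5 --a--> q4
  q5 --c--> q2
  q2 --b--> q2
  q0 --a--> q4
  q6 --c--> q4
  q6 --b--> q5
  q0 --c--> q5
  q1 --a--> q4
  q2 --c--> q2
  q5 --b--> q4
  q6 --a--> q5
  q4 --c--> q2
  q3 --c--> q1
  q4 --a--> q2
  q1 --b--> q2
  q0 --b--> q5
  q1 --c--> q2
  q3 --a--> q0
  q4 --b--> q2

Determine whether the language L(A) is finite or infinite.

finite

The useful states (reachable from q3 and able to reach an accepting state) are {q0, q3, q5}.
Restricted to these states the transition graph has no cycle, so every accepting path has bounded length and L is finite.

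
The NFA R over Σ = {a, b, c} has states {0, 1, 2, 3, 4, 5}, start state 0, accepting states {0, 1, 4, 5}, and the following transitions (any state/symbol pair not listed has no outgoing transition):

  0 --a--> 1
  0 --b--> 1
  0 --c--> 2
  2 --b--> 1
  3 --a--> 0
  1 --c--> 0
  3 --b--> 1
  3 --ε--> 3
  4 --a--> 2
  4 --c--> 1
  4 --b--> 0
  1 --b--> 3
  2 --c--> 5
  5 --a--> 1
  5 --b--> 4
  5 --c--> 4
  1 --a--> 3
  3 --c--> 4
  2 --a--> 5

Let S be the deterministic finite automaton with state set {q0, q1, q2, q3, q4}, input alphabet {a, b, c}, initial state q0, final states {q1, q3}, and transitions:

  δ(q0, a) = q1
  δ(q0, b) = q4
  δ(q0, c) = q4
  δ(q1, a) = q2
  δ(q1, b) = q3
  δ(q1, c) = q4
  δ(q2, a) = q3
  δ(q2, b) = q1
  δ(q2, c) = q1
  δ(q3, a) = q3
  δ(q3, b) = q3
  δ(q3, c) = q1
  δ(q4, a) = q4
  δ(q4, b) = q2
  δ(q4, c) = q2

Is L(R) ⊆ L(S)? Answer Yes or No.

No

The empty string ε is in L(R) but not in L(S).
So L(R) ⊄ L(S).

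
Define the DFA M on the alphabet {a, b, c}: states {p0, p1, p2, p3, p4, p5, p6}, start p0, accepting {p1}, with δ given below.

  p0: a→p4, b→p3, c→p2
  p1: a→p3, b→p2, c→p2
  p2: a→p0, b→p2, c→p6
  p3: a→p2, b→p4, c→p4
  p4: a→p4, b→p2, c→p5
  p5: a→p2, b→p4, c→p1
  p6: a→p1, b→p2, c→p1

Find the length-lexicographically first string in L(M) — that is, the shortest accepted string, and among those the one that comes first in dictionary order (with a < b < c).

A breadth-first search from p0 reaches an accepting state first via the path p0 → p4 → p5 → p1 on input acc.
No string of length < 3 is accepted (BFS exhausts all shorter strings without reaching an accepting state), and acc is the lexicographically least accepting string of length 3.

acc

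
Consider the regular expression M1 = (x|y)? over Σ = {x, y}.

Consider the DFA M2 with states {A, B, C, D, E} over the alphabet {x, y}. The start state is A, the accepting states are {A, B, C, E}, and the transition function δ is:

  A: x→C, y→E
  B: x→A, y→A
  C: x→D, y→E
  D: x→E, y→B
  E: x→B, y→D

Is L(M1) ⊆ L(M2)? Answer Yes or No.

Converting the expression M1 to a DFA (subset construction, then merging equivalent states) gives the minimal DFA with states {r0, r1, r2}, start state r0, accepting states {r0, r1} and transitions r0: x→r1, y→r1; r1: x→r2, y→r2; r2: x→r2, y→r2.
Exploring the product automaton M1 × M2 from the start pair (r0, A), following both machines on each input symbol, reaches 8 state pairs: (r0, A), (r1, C), (r1, E), (r2, D), (r2, E), (r2, B), (r2, A), (r2, C).
M1 accepts in {r0, r1} and M2 accepts in {A, B, C, E}. The reachable pairs whose M1-component is accepting are (r0, A), (r1, C), (r1, E); in each of them the M2-component is accepting too, so the product for L(M1) \ L(M2) (M1-component accepting, M2-component rejecting) has no reachable accepting pair and the difference is empty.
Hence every string in L(M1) is also in L(M2).

Yes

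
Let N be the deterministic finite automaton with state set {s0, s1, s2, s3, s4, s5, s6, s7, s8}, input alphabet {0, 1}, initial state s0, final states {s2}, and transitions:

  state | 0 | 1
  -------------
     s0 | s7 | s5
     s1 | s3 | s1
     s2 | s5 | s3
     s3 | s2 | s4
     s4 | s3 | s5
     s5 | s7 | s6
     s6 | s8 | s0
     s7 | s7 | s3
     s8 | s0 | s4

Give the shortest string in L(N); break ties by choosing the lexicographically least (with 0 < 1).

010

A breadth-first search from s0 reaches an accepting state first via the path s0 → s7 → s3 → s2 on input 010.
No string of length < 3 is accepted (BFS exhausts all shorter strings without reaching an accepting state), and 010 is the lexicographically least accepting string of length 3.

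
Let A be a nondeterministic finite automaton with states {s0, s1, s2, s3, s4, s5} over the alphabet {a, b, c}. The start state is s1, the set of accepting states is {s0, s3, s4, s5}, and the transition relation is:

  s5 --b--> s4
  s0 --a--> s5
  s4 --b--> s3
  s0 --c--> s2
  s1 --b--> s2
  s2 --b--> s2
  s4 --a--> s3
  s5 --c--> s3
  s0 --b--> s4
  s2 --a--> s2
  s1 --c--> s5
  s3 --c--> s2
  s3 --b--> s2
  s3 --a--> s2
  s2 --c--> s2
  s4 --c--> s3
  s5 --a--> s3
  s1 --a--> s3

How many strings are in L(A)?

8

The useful subgraph on states {s1, s3, s4, s5} is acyclic, so L(A) is finite; the longest accepting path visits 4 useful states, giving maximum string length 3.
Counting accepting paths from s1 by length: 2 of length 1, 3 of length 2, 3 of length 3. Total 8.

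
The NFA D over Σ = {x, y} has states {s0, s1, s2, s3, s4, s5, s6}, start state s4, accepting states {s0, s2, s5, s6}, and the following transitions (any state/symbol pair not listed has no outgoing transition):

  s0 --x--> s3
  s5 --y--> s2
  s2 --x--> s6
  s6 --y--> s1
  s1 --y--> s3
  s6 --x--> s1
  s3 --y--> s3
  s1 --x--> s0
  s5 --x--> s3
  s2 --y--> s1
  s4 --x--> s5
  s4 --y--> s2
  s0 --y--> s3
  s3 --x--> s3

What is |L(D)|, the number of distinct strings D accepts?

11

The useful subgraph on states {s0, s1, s2, s4, s5, s6} is acyclic, so L(D) is finite; the longest accepting path visits 6 useful states, giving maximum string length 5.
Counting accepting paths from s4 by length: 2 of length 1, 2 of length 2, 2 of length 3, 3 of length 4, 2 of length 5. Total 11.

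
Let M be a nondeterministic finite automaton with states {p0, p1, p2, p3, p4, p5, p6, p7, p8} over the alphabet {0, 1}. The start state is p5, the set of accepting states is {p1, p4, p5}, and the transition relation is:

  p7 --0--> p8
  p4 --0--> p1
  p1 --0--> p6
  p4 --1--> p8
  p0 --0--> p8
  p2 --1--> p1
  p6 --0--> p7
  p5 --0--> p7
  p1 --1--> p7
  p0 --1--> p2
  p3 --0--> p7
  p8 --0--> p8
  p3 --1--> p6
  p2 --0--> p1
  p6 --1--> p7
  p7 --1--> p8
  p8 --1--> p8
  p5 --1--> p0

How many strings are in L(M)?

3

The useful subgraph on states {p0, p1, p2, p5} is acyclic, so L(M) is finite; the longest accepting path visits 4 useful states, giving maximum string length 3.
Counting accepting paths from p5 by length: 1 of length 0, 2 of length 3. Total 3.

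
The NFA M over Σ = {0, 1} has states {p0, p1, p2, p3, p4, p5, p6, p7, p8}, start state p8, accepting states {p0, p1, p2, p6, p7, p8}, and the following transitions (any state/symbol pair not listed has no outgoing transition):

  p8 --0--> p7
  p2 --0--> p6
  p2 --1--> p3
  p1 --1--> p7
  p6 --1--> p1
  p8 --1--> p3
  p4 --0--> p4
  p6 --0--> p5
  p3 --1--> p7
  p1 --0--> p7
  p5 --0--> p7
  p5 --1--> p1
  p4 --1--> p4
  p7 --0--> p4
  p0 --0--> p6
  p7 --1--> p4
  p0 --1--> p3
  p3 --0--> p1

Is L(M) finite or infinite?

finite

The useful states (reachable from p8 and able to reach an accepting state) are {p1, p3, p7, p8}.
Restricted to these states the transition graph has no cycle, so every accepting path has bounded length and L is finite.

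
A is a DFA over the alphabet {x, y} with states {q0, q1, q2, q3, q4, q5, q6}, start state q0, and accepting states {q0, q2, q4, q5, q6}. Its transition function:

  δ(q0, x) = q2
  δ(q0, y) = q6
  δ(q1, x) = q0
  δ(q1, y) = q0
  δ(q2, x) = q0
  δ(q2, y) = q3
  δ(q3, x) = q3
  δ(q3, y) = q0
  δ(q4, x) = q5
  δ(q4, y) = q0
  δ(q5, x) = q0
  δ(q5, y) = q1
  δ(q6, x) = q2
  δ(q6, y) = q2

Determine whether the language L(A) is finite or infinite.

infinite

State q0 is reachable from the start and can reach an accepting state, and it lies on the cycle q0 → q2 → q0.
Traversing that cycle any number of times yields accepted strings of unbounded length, so the language is infinite.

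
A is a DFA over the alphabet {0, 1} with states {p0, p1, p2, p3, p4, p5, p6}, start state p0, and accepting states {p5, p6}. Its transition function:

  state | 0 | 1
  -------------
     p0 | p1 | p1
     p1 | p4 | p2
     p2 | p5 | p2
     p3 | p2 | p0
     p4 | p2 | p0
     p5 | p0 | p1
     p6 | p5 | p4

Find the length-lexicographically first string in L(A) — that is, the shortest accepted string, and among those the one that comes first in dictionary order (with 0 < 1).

010

A breadth-first search from p0 reaches an accepting state first via the path p0 → p1 → p2 → p5 on input 010.
No string of length < 3 is accepted (BFS exhausts all shorter strings without reaching an accepting state), and 010 is the lexicographically least accepting string of length 3.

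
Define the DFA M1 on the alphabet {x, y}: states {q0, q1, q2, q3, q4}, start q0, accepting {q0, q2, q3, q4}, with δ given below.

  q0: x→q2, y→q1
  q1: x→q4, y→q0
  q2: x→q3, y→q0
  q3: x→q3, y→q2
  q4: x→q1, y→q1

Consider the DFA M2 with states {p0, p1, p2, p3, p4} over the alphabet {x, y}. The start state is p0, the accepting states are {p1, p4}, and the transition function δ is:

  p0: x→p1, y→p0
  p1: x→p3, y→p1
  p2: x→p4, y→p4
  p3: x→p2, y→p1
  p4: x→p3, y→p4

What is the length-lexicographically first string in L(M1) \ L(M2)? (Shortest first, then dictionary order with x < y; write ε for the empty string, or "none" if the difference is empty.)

ε

The empty string ε is accepted by M1 but not by M2.
Since ε is the unique shortest string, it is the required witness.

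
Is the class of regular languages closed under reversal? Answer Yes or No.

Reverse every transition of an NFA for L, make the old start state the unique accepting state, and add a fresh start state with ε-moves to the old accepting states; this NFA accepts Lᴿ.
So the regular languages are closed under reversal.

Yes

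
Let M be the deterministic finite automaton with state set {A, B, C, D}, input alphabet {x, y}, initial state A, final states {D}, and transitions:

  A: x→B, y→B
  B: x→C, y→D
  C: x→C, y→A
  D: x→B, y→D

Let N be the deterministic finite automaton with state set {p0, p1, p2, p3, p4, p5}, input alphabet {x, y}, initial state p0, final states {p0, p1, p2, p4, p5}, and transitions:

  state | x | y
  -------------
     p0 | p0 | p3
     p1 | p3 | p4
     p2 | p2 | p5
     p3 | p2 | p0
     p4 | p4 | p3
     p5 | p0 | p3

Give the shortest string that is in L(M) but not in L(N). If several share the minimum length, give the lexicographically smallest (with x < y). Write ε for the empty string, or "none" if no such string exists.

The string xy is accepted by M but not by N.
No shorter string lies in the difference, and xy is the lexicographically first length-2 string in L(M) \ L(N).

xy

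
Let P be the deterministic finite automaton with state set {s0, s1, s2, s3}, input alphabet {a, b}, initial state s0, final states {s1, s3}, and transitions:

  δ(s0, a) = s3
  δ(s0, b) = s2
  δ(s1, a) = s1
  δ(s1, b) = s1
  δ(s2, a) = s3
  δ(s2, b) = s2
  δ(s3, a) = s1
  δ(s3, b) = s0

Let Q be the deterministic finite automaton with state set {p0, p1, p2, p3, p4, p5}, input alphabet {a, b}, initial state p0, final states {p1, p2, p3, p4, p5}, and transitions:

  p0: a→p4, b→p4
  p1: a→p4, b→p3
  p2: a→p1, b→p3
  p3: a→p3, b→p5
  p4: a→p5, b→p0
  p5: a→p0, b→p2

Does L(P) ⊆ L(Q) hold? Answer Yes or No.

No

The string aaa is in L(P) but not in L(Q).
So L(P) ⊄ L(Q).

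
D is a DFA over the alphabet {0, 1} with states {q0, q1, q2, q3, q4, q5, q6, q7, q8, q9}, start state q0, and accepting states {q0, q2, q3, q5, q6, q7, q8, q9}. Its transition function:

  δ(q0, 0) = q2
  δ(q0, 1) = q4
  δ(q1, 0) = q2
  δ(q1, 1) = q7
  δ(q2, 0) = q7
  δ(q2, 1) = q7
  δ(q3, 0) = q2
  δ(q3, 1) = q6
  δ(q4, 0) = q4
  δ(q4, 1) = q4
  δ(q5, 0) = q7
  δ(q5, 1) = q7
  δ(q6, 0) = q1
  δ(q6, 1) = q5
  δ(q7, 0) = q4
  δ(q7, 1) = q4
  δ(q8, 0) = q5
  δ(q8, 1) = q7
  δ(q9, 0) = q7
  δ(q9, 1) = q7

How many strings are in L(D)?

The useful subgraph on states {q0, q2, q7} is acyclic, so L(D) is finite; the longest accepting path visits 3 useful states, giving maximum string length 2.
Counting accepting paths from q0 by length: 1 of length 0, 1 of length 1, 2 of length 2. Total 4.

4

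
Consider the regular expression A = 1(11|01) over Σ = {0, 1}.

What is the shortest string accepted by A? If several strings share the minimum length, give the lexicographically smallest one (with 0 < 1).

101

By inspection of the expression, no string of length less than 3 matches, and 101 is the lexicographically first match of length 3.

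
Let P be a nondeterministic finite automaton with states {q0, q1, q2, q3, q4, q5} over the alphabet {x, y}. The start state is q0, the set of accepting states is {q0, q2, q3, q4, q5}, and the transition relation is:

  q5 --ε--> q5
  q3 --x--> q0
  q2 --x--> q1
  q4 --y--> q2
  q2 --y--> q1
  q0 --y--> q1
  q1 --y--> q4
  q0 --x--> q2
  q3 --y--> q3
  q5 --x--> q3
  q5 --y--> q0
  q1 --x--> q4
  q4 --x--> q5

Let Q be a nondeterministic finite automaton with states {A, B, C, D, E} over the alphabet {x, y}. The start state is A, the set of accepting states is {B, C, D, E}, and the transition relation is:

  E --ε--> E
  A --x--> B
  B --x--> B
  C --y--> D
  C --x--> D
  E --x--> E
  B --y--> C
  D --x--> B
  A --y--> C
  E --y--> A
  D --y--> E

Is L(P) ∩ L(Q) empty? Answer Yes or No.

No

The string x is accepted by both P and Q.
Hence L(P) ∩ L(Q) ≠ ∅.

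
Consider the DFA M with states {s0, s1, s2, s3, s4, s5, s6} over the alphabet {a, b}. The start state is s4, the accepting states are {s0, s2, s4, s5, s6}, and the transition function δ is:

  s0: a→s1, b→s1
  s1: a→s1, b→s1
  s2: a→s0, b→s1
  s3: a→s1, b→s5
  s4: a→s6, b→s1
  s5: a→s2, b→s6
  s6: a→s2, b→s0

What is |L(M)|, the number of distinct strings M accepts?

5

The useful subgraph on states {s0, s2, s4, s6} is acyclic, so L(M) is finite; the longest accepting path visits 4 useful states, giving maximum string length 3.
Counting accepting paths from s4 by length: 1 of length 0, 1 of length 1, 2 of length 2, 1 of length 3. Total 5.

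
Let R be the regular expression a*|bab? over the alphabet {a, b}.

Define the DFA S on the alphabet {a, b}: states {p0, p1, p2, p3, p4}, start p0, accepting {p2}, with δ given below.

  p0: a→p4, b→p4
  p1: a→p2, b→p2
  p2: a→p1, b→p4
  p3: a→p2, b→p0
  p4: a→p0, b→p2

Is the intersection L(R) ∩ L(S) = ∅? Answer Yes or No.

Yes

Converting the expression R to a DFA (subset construction, then merging equivalent states) gives the minimal DFA with states {r0, r1, r2, r3, r4, r5}, start state r0, accepting states {r0, r1, r4, r5} and transitions r0: a→r1, b→r2; r1: a→r1, b→r3; r2: a→r4, b→r3; r3: a→r3, b→r3; r4: a→r3, b→r5; r5: a→r3, b→r3.
Exploring the product automaton R × S from the start pair (r0, p0), following both machines on each input symbol, reaches 10 state pairs: (r0, p0), (r1, p4), (r2, p4), (r1, p0), (r3, p2), (r4, p0), (r3, p4), (r3, p1), (r5, p4), (r3, p0).
R accepts in {r0, r1, r4, r5} and S accepts in {p2}; no reachable pair has both components accepting, so no string drives both machines to acceptance simultaneously and L(R) ∩ L(S) = ∅.
So no string is accepted by both, and the intersection is empty.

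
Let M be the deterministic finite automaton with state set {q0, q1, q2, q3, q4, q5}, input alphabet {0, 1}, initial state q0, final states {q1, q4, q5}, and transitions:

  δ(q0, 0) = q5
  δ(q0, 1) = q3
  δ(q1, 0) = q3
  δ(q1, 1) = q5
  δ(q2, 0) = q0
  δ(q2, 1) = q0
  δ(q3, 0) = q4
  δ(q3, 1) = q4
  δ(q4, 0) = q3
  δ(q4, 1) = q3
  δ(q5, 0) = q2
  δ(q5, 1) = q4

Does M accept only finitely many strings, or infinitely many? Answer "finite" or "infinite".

State q3 is reachable from the start and can reach an accepting state, and it lies on the cycle q3 → q4 → q3.
Traversing that cycle any number of times yields accepted strings of unbounded length, so the language is infinite.

infinite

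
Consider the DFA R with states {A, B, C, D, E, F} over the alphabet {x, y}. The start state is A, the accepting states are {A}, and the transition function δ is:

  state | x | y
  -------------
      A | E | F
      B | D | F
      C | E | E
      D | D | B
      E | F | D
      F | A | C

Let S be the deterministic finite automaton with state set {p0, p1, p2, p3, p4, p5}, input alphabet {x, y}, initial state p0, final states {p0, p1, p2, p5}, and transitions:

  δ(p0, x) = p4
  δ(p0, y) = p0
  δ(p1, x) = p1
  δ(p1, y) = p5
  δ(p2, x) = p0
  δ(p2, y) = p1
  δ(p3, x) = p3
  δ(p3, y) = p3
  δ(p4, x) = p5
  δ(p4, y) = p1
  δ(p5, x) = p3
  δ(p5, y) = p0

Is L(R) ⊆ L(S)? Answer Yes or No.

No

The string yx is in L(R) but not in L(S).
So L(R) ⊄ L(S).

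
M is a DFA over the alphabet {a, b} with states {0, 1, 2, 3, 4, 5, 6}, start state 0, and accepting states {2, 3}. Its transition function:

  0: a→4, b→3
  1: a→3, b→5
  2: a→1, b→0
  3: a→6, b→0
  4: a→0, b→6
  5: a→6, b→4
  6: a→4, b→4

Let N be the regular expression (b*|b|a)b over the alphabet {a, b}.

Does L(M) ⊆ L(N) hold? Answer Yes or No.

No

The string aab is in L(M) but not in L(N).
So L(M) ⊄ L(N).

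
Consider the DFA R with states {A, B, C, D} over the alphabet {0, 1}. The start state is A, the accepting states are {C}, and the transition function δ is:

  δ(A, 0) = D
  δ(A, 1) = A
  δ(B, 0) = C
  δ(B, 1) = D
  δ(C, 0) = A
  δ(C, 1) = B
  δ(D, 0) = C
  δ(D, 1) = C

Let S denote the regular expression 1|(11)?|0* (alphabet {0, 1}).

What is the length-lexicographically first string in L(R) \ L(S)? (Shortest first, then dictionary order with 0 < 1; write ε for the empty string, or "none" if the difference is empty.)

The string 01 is accepted by R but not by S.
No shorter string lies in the difference, and 01 is the lexicographically first length-2 string in L(R) \ L(S).

01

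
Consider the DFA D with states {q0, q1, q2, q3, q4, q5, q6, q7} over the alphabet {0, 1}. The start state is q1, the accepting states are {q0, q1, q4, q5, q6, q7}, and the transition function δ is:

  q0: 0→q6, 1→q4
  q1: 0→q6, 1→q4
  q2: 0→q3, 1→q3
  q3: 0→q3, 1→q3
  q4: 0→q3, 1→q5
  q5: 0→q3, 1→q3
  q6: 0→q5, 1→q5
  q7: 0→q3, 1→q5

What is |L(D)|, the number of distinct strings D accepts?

The useful subgraph on states {q1, q4, q5, q6} is acyclic, so L(D) is finite; the longest accepting path visits 3 useful states, giving maximum string length 2.
Counting accepting paths from q1 by length: 1 of length 0, 2 of length 1, 3 of length 2. Total 6.

6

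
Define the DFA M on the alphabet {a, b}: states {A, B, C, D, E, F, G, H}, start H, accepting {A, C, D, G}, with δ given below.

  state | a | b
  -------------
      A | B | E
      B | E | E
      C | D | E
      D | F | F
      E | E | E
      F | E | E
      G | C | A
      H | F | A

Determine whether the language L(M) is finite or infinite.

The useful states (reachable from H and able to reach an accepting state) are {A, H}.
Restricted to these states the transition graph has no cycle, so every accepting path has bounded length and L is finite.

finite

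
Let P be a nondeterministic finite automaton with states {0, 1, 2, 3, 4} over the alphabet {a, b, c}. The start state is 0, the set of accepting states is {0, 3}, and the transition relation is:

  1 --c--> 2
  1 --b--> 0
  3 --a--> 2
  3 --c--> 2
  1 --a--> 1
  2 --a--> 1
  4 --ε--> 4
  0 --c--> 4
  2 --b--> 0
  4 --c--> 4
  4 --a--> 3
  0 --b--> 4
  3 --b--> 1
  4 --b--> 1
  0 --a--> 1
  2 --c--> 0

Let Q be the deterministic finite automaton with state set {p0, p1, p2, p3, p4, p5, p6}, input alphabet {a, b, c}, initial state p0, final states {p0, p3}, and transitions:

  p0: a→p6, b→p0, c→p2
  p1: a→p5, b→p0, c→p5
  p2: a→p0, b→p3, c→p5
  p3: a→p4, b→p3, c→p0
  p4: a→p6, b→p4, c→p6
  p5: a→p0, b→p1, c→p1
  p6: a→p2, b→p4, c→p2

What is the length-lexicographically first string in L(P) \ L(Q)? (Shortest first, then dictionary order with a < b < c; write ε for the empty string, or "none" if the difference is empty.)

The string ab is accepted by P but not by Q.
No shorter string lies in the difference, and ab is the lexicographically first length-2 string in L(P) \ L(Q).

ab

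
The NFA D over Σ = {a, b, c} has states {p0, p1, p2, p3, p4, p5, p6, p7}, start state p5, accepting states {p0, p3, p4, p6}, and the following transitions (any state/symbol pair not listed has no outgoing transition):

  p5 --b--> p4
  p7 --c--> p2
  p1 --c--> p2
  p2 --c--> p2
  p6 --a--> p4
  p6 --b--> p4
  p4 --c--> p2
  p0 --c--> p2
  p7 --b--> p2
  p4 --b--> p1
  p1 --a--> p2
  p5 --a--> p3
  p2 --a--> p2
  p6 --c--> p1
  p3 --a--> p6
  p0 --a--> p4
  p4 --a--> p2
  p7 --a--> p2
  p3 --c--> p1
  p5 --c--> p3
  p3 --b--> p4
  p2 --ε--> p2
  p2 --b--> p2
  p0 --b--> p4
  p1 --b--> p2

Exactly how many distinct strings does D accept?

The useful subgraph on states {p3, p4, p5, p6} is acyclic, so L(D) is finite; the longest accepting path visits 4 useful states, giving maximum string length 3.
Counting accepting paths from p5 by length: 3 of length 1, 4 of length 2, 4 of length 3. Total 11.

11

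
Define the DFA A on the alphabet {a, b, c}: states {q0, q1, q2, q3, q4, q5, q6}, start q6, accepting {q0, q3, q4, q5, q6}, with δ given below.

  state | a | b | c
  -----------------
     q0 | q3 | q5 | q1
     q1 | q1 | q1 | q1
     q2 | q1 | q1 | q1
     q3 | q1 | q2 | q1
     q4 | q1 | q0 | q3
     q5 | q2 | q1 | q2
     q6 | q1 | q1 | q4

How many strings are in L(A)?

6

The useful subgraph on states {q0, q3, q4, q5, q6} is acyclic, so L(A) is finite; the longest accepting path visits 4 useful states, giving maximum string length 3.
Counting accepting paths from q6 by length: 1 of length 0, 1 of length 1, 2 of length 2, 2 of length 3. Total 6.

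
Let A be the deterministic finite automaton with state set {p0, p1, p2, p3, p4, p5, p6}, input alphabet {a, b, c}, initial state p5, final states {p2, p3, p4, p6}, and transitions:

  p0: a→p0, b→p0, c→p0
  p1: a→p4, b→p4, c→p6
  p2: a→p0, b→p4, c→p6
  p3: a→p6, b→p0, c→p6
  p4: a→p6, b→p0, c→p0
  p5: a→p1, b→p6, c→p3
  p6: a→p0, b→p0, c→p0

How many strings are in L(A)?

9

The useful subgraph on states {p1, p3, p4, p5, p6} is acyclic, so L(A) is finite; the longest accepting path visits 4 useful states, giving maximum string length 3.
Counting accepting paths from p5 by length: 2 of length 1, 5 of length 2, 2 of length 3. Total 9.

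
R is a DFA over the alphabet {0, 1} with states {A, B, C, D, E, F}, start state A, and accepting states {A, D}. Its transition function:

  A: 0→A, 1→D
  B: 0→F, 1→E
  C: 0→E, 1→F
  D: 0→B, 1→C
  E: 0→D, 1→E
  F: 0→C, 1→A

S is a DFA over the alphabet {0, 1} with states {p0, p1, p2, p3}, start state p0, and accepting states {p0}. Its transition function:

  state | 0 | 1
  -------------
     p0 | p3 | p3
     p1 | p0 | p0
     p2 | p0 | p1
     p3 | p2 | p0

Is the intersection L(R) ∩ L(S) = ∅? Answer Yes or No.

No

The empty string ε is accepted by both R and S.
Hence L(R) ∩ L(S) ≠ ∅.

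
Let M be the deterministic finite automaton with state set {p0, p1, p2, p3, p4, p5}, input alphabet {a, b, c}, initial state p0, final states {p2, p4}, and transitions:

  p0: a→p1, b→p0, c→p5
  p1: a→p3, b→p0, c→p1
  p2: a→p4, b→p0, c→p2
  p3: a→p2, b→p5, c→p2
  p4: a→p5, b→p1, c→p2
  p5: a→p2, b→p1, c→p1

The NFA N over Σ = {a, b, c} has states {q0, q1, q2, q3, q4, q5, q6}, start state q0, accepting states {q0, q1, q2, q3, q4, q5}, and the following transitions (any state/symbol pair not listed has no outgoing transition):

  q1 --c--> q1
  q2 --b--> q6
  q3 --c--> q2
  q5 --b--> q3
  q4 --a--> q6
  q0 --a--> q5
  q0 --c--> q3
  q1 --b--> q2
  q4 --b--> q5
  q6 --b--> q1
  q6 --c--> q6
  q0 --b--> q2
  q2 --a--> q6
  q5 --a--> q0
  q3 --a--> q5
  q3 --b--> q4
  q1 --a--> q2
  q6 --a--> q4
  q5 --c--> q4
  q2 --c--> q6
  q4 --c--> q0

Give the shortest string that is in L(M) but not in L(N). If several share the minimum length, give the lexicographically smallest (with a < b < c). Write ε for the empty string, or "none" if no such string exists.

aaba

The string aaba is accepted by M but not by N.
No shorter string lies in the difference, and aaba is the lexicographically first length-4 string in L(M) \ L(N).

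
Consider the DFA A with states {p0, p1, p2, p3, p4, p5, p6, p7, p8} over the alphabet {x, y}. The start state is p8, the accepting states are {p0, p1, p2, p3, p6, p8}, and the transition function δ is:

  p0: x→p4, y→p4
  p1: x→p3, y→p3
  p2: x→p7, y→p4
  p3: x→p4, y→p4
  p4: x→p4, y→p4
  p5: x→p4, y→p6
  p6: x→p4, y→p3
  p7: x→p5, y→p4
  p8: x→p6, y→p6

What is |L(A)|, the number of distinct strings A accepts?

The useful subgraph on states {p3, p6, p8} is acyclic, so L(A) is finite; the longest accepting path visits 3 useful states, giving maximum string length 2.
Counting accepting paths from p8 by length: 1 of length 0, 2 of length 1, 2 of length 2. Total 5.

5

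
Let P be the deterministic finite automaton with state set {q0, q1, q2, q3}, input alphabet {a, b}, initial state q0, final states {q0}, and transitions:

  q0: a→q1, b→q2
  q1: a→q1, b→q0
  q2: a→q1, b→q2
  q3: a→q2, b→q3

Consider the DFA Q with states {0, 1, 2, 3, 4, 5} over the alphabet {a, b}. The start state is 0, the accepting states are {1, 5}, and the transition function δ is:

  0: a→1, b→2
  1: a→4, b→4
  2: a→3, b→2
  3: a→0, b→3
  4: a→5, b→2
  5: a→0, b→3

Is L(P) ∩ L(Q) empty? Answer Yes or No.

Exploring the product automaton P × Q from the start pair (q0, 0), following both machines on each input symbol, reaches 11 state pairs: (q0, 0), (q1, 1), (q2, 2), (q1, 4), (q0, 4), (q1, 3), (q1, 5), (q0, 2), (q1, 0), (q0, 3), (q2, 3).
P accepts in {q0} and Q accepts in {1, 5}; no reachable pair has both components accepting, so no string drives both machines to acceptance simultaneously and L(P) ∩ L(Q) = ∅.
So no string is accepted by both, and the intersection is empty.

Yes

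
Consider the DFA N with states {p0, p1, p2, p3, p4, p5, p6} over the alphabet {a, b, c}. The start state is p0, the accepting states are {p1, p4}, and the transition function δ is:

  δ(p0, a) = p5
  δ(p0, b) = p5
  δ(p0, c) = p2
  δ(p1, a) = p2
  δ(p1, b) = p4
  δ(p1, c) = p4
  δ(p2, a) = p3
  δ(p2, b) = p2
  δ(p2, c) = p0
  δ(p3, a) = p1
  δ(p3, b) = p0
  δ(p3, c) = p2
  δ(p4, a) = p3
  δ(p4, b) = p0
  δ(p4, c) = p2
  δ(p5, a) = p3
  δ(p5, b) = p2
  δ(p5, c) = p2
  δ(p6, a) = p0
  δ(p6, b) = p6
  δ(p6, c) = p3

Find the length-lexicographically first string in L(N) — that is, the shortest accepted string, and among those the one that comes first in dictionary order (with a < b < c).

aaa

A breadth-first search from p0 reaches an accepting state first via the path p0 → p5 → p3 → p1 on input aaa.
No string of length < 3 is accepted (BFS exhausts all shorter strings without reaching an accepting state), and aaa is the lexicographically least accepting string of length 3.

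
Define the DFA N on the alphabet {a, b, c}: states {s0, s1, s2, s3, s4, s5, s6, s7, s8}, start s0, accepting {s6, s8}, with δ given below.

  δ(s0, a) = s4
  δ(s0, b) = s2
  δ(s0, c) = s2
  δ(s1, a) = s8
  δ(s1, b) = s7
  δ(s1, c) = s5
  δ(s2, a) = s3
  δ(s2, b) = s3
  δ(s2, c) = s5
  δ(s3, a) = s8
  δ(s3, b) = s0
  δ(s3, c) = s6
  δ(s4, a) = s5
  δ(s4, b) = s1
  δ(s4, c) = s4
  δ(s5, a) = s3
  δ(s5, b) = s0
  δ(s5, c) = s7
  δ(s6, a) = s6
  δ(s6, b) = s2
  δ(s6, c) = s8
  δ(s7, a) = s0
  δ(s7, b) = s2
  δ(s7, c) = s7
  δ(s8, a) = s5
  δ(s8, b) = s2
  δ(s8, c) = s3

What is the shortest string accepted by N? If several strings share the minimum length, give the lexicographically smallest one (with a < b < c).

A breadth-first search from s0 reaches an accepting state first via the path s0 → s4 → s1 → s8 on input aba.
No string of length < 3 is accepted (BFS exhausts all shorter strings without reaching an accepting state), and aba is the lexicographically least accepting string of length 3.

aba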